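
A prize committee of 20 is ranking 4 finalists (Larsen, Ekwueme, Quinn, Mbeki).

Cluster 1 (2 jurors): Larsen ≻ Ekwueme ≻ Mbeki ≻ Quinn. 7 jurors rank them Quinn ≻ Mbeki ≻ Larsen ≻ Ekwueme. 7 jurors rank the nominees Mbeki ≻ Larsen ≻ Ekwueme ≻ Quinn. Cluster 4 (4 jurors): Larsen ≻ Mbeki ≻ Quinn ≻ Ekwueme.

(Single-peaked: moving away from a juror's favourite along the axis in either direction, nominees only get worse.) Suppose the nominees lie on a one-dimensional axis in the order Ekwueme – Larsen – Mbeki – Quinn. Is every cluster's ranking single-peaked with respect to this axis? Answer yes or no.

Axis positions: Ekwueme=1, Larsen=2, Mbeki=3, Quinn=4.
Cluster 1 (peak Larsen at position 2): ranking walks positions 2-1-3-4, expanding outward from the peak — single-peaked.
Cluster 2 (peak Quinn at position 4): ranking walks positions 4-3-2-1, expanding outward from the peak — single-peaked.
Cluster 3 (peak Mbeki at position 3): ranking walks positions 3-2-1-4, expanding outward from the peak — single-peaked.
Cluster 4 (peak Larsen at position 2): ranking walks positions 2-3-4-1, expanding outward from the peak — single-peaked.
Every ranking is single-peaked on this axis.

yes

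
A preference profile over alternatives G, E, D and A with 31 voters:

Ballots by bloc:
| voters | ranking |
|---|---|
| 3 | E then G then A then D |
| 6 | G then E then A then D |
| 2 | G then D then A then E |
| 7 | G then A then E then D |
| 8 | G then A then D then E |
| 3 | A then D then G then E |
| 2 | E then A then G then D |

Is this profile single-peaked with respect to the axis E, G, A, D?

Axis positions: E=1, G=2, A=3, D=4.
Bloc 1 (peak E at position 1): ranking walks positions 1-2-3-4, expanding outward from the peak — single-peaked.
Bloc 2 (peak G at position 2): ranking walks positions 2-1-3-4, expanding outward from the peak — single-peaked.
Bloc 3: ranking walks positions 2-4-3-1; D is ranked above A even though A lies between D and the peak G on the axis — preferences dip and rise again. Not single-peaked.
Bloc 4 (peak G at position 2): ranking walks positions 2-3-1-4, expanding outward from the peak — single-peaked.
Bloc 5 (peak G at position 2): ranking walks positions 2-3-4-1, expanding outward from the peak — single-peaked.
Bloc 6 (peak A at position 3): ranking walks positions 3-4-2-1, expanding outward from the peak — single-peaked.
Bloc 7: ranking walks positions 1-3-2-4; A is ranked above G even though G lies between A and the peak E on the axis — preferences dip and rise again. Not single-peaked.
Bloc 3 violates single-peakedness, so the profile is not single-peaked on this axis.

no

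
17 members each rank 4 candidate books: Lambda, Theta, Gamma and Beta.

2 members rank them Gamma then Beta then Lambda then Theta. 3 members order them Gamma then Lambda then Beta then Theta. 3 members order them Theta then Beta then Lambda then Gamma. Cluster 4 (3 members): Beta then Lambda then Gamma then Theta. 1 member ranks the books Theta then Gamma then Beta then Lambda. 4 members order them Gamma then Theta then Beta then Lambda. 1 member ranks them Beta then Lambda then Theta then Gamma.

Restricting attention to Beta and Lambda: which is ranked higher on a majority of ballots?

Beta

Ballots ranking Beta above Lambda: 2 + 3 + 3 + 1 + 4 + 1 = 14.
Ballots ranking Lambda above Beta: 17 − 14 = 3.
Beta wins the head-to-head 14–3.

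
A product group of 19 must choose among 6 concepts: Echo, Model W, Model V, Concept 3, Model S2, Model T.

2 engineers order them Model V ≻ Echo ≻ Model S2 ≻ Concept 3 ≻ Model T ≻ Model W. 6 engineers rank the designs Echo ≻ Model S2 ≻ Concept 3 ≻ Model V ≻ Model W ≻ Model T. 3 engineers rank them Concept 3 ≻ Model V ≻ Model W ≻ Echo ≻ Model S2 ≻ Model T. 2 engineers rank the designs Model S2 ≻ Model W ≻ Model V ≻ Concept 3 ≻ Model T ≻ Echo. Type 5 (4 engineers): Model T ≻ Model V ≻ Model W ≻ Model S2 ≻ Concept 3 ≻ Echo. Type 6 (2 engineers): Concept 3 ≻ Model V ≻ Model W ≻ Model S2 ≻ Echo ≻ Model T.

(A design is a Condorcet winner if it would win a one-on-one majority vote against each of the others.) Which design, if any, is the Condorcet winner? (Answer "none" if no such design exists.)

Pairwise majorities:
Echo vs Model W: Model W wins 11–8.
Echo vs Model V: Model V wins 13–6.
Echo vs Concept 3: Concept 3, 11–8.
Echo vs Model S2: Echo wins 11–8.
Echo vs Model T: Echo, 13–6.
Model W vs Model V: Model V, 17–2.
Model W–Concept 3: Concept 3 13–6.
Model W vs Model S2: Model S2 wins 10–9.
Model W vs Model T: Model W, 13–6.
Model V vs Concept 3: Concept 3 wins 11–8.
Model V vs Model S2: Model V, 11–8.
Model V–Model T: Model V 15–4.
Concept 3–Model S2: Model S2 14–5.
Concept 3 vs Model T: Concept 3 wins 15–4.
Model S2 vs Model T: Model S2 wins 15–4.
Each design drops at least one matchup (Echo loses to Model W; Model W loses to Model V; Model V loses to Concept 3; Concept 3 loses to Model S2; Model S2 loses to Echo; Model T loses to Echo); the cycle Echo → Model S2 → Model W → Echo rules out a Condorcet winner.

none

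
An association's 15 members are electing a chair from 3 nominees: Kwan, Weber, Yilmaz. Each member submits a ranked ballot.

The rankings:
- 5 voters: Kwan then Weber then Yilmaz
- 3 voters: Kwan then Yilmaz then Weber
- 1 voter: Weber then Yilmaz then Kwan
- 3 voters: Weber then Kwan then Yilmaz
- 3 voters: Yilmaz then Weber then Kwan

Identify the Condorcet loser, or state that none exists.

Yilmaz

Pairwise majorities:
Kwan vs Weber: Kwan preferred on 5+3 = 8 ballots; Kwan wins 8–7.
Kwan vs Yilmaz: 5+3+3 = 11 for Kwan, 4 for Yilmaz — Kwan by 11–4.
Weber–Yilmaz: Weber 9–6.
Yilmaz is beaten in every head-to-head and is the Condorcet loser.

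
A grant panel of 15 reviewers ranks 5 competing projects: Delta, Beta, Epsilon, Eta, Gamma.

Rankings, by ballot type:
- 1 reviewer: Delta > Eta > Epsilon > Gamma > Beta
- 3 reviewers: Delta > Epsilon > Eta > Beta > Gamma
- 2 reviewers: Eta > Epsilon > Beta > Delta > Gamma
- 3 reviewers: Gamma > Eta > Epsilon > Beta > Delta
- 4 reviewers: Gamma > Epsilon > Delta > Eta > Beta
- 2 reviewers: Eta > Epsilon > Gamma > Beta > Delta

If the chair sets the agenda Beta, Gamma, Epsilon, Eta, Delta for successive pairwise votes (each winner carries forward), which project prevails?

Round 1: Beta vs Gamma — 5–10, Gamma advances.
Round 2: Gamma vs Epsilon — 7–8, Epsilon advances.
Round 3: Epsilon vs Eta — 7–8, Eta advances.
Round 4: Eta vs Delta — 7–8, Delta advances.
Delta survives the agenda.

Delta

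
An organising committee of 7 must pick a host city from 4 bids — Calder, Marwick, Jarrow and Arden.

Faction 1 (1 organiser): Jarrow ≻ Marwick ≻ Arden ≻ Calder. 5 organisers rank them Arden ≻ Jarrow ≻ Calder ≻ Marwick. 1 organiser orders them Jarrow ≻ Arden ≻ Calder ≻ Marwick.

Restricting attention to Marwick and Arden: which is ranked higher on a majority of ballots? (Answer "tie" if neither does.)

Arden

Ballots ranking Marwick above Arden: 1.
Ballots ranking Arden above Marwick: 7 − 1 = 6.
Arden wins the head-to-head 6–1.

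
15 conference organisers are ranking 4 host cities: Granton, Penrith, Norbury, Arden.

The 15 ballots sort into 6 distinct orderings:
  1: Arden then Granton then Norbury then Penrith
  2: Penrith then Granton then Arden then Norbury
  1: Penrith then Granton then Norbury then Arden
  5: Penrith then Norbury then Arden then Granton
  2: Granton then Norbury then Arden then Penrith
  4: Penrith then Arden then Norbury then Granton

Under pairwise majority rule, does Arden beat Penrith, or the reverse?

Ballots ranking Arden above Penrith: 1 + 2 = 3.
Ballots ranking Penrith above Arden: 15 − 3 = 12.
Penrith wins the head-to-head 12–3.

Penrith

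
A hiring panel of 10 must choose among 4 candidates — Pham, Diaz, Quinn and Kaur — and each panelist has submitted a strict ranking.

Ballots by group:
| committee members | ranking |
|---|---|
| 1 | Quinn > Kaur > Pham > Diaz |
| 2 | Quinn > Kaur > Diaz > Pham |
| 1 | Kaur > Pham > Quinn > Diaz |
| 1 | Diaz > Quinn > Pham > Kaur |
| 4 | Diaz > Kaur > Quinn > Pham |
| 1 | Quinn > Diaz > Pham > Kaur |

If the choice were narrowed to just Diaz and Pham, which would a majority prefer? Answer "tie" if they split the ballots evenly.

Ballots ranking Diaz above Pham: 2 + 1 + 4 + 1 = 8.
Ballots ranking Pham above Diaz: 10 − 8 = 2.
Diaz wins the head-to-head 8–2.

Diaz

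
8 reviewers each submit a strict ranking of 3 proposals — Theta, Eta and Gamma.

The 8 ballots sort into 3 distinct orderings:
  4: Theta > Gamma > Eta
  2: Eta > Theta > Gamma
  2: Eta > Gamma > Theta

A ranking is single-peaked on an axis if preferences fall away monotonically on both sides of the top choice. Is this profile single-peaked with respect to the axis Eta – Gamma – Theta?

no

Axis positions: Eta=1, Gamma=2, Theta=3.
Type 1 (peak Theta at position 3): ranking walks positions 3-2-1, expanding outward from the peak — single-peaked.
Type 2: ranking walks positions 1-3-2; Theta is ranked above Gamma even though Gamma lies between Theta and the peak Eta on the axis — preferences dip and rise again. Not single-peaked.
Type 3 (peak Eta at position 1): ranking walks positions 1-2-3, expanding outward from the peak — single-peaked.
Type 2 violates single-peakedness, so the profile is not single-peaked on this axis.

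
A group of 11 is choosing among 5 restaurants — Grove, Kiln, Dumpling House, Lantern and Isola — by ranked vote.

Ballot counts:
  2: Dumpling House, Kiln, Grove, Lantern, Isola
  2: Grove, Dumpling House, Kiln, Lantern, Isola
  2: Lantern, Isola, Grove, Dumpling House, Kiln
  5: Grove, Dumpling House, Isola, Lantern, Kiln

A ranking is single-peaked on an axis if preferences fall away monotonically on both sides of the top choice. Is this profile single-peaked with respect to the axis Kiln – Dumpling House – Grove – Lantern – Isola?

no

Axis positions: Kiln=1, Dumpling House=2, Grove=3, Lantern=4, Isola=5.
Group 1 (peak Dumpling House at position 2): ranking walks positions 2-1-3-4-5, expanding outward from the peak — single-peaked.
Group 2 (peak Grove at position 3): ranking walks positions 3-2-1-4-5, expanding outward from the peak — single-peaked.
Group 3 (peak Lantern at position 4): ranking walks positions 4-5-3-2-1, expanding outward from the peak — single-peaked.
Group 4: ranking walks positions 3-2-5-4-1; Isola is ranked above Lantern even though Lantern lies between Isola and the peak Grove on the axis — preferences dip and rise again. Not single-peaked.
Group 4 violates single-peakedness, so the profile is not single-peaked on this axis.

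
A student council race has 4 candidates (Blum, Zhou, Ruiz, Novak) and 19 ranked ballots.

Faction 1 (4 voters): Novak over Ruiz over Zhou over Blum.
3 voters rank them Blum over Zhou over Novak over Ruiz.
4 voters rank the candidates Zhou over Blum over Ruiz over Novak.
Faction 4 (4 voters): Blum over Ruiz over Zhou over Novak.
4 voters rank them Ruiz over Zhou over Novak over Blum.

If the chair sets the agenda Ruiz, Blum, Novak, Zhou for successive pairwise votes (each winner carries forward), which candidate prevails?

Zhou

Round 1: Ruiz vs Blum — 8–11, Blum advances.
Round 2: Blum vs Novak — 11–8, Blum advances.
Round 3: Blum vs Zhou — 7–12, Zhou advances.
Zhou survives the agenda.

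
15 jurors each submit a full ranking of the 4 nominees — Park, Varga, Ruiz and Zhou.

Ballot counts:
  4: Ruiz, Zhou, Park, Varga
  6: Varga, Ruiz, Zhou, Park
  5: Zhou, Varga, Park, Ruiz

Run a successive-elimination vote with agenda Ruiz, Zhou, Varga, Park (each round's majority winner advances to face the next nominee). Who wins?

Varga

Round 1: Ruiz vs Zhou — 10–5, Ruiz advances.
Round 2: Ruiz vs Varga — 4–11, Varga advances.
Round 3: Varga vs Park — 11–4, Varga advances.
Varga survives the agenda.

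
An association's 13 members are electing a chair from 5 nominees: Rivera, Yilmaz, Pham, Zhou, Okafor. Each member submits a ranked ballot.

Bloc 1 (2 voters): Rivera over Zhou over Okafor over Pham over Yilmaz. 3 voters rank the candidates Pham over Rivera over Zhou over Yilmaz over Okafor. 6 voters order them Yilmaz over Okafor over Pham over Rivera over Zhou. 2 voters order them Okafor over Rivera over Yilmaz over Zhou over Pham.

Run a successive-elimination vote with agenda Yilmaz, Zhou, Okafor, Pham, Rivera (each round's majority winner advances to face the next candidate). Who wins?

Rivera

Round 1: Yilmaz vs Zhou — 8–5, Yilmaz advances.
Round 2: Yilmaz vs Okafor — 9–4, Yilmaz advances.
Round 3: Yilmaz vs Pham — 8–5, Yilmaz advances.
Round 4: Yilmaz vs Rivera — 6–7, Rivera advances.
Rivera survives the agenda.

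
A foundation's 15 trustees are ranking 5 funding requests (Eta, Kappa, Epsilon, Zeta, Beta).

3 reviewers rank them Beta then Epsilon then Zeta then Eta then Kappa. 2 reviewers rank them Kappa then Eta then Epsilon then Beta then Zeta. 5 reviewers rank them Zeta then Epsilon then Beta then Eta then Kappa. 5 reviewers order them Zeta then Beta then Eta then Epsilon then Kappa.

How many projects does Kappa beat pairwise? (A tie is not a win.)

0

Kappa against each rival (15 reviewers):
Kappa vs Eta: Eta, 13–2.
Kappa vs Epsilon: Epsilon wins 13–2.
Kappa vs Zeta: Zeta, 13–2.
Kappa–Beta: Beta 13–2.
Kappa beats no one; loses to Eta, Epsilon, Zeta, Beta — 0 pairwise wins.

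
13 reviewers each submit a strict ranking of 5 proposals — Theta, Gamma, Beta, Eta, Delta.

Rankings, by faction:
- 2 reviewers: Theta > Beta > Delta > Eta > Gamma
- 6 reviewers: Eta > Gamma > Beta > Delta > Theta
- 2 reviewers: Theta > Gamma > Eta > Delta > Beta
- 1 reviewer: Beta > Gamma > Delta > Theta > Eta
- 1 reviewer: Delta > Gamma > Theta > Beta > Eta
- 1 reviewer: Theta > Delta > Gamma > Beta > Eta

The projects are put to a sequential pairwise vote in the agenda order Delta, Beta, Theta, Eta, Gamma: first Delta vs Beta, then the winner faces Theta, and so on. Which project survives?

Round 1: Delta vs Beta — 4–9, Beta advances.
Round 2: Beta vs Theta — 7–6, Beta advances.
Round 3: Beta vs Eta — 5–8, Eta advances.
Round 4: Eta vs Gamma — 8–5, Eta advances.
Eta survives the agenda.

Eta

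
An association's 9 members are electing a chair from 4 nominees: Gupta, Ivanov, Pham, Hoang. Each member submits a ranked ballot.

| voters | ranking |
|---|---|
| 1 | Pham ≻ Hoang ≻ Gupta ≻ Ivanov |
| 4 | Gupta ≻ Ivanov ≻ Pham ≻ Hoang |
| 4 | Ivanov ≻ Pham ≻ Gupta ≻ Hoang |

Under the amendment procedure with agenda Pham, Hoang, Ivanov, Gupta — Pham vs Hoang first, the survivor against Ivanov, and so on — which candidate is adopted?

Gupta

Round 1: Pham vs Hoang — 9–0, Pham advances.
Round 2: Pham vs Ivanov — 1–8, Ivanov advances.
Round 3: Ivanov vs Gupta — 4–5, Gupta advances.
Gupta survives the agenda.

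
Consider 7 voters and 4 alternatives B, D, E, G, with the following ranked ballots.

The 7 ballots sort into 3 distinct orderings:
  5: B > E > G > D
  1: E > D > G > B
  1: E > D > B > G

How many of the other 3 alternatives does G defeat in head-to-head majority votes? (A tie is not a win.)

G against each rival (7 voters):
G vs B: G preferred on 1 ballot; B wins 6–1.
G vs D: G is ranked higher on 5 ballots, D on 2. G wins 5–2.
G vs E: 0 to 7, E.
G beats D; loses to B, E — 1 pairwise win.

1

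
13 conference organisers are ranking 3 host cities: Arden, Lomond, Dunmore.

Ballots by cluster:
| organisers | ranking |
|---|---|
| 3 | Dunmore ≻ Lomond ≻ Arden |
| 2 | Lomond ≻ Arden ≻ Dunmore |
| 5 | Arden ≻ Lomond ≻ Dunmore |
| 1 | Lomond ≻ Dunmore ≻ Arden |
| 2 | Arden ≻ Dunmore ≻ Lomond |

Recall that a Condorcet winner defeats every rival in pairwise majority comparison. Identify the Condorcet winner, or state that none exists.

Arden

Pairwise majorities:
Arden vs Lomond: Arden wins 7–6.
Arden vs Dunmore: Arden wins 9–4.
Lomond vs Dunmore: Lomond preferred on 2+5+1 = 8 ballots; Lomond wins 8–5.
Arden beats each of Lomond, Dunmore — Arden is the Condorcet winner.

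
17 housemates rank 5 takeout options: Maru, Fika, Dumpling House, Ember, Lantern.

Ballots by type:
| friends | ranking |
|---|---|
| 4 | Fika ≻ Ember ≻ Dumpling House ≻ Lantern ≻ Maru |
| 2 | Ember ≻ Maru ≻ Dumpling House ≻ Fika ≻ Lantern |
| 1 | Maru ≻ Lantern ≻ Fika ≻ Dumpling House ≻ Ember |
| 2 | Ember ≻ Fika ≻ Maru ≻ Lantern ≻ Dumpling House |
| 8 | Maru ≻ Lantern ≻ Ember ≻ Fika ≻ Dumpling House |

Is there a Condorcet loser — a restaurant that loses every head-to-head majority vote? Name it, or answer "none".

Dumpling House

Pairwise majorities:
Maru vs Fika: Maru preferred on 2+1+8 = 11 ballots; Maru wins 11–6.
Maru vs Dumpling House: Maru, 13–4.
Maru vs Ember: Maru is ranked higher on 1+8 = 9 ballots, Ember on 8. Maru wins 9–8.
Maru vs Lantern: Maru preferred on 2+1+2+8 = 13 ballots; Maru wins 13–4.
Fika vs Dumpling House: Fika, 15–2.
Fika vs Ember: Ember, 12–5.
Fika vs Lantern: 4+2+2 = 8 for Fika, 9 for Lantern — Lantern by 9–8.
Dumpling House vs Ember: Ember, 16–1.
Dumpling House vs Lantern: Lantern, 11–6.
Ember vs Lantern: Lantern wins 9–8.
Dumpling House loses to every other restaurant — it is the Condorcet loser.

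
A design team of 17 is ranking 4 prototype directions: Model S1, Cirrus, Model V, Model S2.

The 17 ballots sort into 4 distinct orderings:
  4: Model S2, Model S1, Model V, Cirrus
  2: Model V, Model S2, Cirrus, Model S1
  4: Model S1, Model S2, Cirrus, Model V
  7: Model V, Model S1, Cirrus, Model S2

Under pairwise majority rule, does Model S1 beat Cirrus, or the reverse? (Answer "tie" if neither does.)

Model S1

Ballots ranking Model S1 above Cirrus: 4 + 4 + 7 = 15.
Ballots ranking Cirrus above Model S1: 17 − 15 = 2.
Model S1 wins the head-to-head 15–2.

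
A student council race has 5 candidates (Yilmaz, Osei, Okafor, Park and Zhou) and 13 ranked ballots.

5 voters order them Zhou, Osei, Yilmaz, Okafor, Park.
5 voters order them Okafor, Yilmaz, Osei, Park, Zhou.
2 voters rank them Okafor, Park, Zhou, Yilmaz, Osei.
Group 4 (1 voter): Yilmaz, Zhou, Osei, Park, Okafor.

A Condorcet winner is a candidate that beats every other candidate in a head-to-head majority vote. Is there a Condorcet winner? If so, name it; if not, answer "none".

Okafor

Pairwise majorities:
Yilmaz vs Osei: 8 to 5, Yilmaz.
Yilmaz–Okafor: Okafor 7–6.
Yilmaz vs Park: Yilmaz wins 11–2.
Yilmaz vs Zhou: Yilmaz preferred on 5+1 = 6 ballots; Zhou wins 7–6.
Osei vs Okafor: 5+1 = 6 for Osei, 7 for Okafor — Okafor by 7–6.
Osei vs Park: Osei, 11–2.
Osei vs Zhou: Zhou wins 8–5.
Okafor vs Park: Okafor, 12–1.
Okafor vs Zhou: Okafor preferred on 5+2 = 7 ballots; Okafor wins 7–6.
Park vs Zhou: 5+2 = 7 for Park, 6 for Zhou — Park by 7–6.
Only Okafor has no losses; Okafor is the Condorcet winner.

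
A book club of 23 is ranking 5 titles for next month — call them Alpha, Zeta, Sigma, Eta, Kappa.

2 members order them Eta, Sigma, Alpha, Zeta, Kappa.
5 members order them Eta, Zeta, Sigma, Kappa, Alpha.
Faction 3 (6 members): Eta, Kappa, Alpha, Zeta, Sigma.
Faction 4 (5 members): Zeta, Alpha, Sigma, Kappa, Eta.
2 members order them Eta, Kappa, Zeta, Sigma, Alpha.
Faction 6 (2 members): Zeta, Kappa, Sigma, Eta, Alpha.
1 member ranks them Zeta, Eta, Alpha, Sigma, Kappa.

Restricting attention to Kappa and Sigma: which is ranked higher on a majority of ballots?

Sigma

Ballots ranking Kappa above Sigma: 6 + 2 + 2 = 10.
Ballots ranking Sigma above Kappa: 23 − 10 = 13.
Sigma wins the head-to-head 13–10.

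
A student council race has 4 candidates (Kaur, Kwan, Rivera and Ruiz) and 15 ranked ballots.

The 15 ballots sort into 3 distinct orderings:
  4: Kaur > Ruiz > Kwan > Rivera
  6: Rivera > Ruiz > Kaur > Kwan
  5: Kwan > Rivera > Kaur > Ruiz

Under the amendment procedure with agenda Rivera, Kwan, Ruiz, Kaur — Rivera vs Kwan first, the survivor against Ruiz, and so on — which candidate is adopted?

Round 1: Rivera vs Kwan — 6–9, Kwan advances.
Round 2: Kwan vs Ruiz — 5–10, Ruiz advances.
Round 3: Ruiz vs Kaur — 6–9, Kaur advances.
The agenda winner is Kaur.

Kaur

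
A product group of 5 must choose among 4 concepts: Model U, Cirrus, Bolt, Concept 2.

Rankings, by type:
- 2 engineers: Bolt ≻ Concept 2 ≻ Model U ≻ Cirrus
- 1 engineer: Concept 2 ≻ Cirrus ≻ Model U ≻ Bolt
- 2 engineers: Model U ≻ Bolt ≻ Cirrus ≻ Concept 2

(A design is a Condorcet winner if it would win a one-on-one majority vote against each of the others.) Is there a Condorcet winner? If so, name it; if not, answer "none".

Check each pair by majority over 5 ballots:
Model U vs Cirrus: Model U is ranked higher on 2+2 = 4 ballots, Cirrus on 1. Model U wins 4–1.
Model U vs Bolt: Model U preferred on 1+2 = 3 ballots; Model U wins 3–2.
Model U vs Concept 2: 2 to 3, Concept 2.
Cirrus vs Bolt: Cirrus is ranked higher on 1 ballot, Bolt on 4. Bolt wins 4–1.
Cirrus–Concept 2: Concept 2 3–2.
Bolt vs Concept 2: Bolt, 4–1.
Every design loses at least once (Model U loses to Concept 2; Cirrus loses to Model U; Bolt loses to Model U; Concept 2 loses to Bolt). The majority relation contains the cycle Model U → Bolt → Concept 2 → Model U, so there is no Condorcet winner.

none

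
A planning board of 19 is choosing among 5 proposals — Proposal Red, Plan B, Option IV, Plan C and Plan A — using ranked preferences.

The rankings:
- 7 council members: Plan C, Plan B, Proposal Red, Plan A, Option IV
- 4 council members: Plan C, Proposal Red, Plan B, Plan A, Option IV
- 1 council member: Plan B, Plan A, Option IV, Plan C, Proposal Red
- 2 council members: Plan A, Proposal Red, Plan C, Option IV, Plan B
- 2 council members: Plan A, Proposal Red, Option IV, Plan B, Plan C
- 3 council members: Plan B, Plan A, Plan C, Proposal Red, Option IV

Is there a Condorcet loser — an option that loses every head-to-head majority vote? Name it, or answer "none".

Option IV

Pairwise majorities:
Proposal Red vs Plan B: Plan B, 11–8.
Proposal Red vs Option IV: Proposal Red preferred on 7+4+2+2+3 = 18 ballots; Proposal Red wins 18–1.
Proposal Red vs Plan C: Plan C, 15–4.
Proposal Red vs Plan A: 11 to 8, Proposal Red.
Plan B vs Option IV: Plan B is ranked higher on 7+4+1+3 = 15 ballots, Option IV on 4. Plan B wins 15–4.
Plan B vs Plan C: Plan C wins 13–6.
Plan B vs Plan A: Plan B wins 15–4.
Option IV vs Plan C: Plan C, 16–3.
Option IV vs Plan A: Plan A, 19–0.
Plan C vs Plan A: Plan C is ranked higher on 7+4 = 11 ballots, Plan A on 8. Plan C wins 11–8.
Option IV loses to every other option — it is the Condorcet loser.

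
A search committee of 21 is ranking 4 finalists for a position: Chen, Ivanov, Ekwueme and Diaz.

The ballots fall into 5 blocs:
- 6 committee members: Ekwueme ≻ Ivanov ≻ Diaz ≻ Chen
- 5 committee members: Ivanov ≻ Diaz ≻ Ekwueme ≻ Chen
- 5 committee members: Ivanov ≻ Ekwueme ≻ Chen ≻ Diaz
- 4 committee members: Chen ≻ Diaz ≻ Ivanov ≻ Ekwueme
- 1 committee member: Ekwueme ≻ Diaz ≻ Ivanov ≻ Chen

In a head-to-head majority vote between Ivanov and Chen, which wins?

Ivanov

Ballots ranking Ivanov above Chen: 6 + 5 + 5 + 1 = 17.
Ballots ranking Chen above Ivanov: 21 − 17 = 4.
Ivanov wins the head-to-head 17–4.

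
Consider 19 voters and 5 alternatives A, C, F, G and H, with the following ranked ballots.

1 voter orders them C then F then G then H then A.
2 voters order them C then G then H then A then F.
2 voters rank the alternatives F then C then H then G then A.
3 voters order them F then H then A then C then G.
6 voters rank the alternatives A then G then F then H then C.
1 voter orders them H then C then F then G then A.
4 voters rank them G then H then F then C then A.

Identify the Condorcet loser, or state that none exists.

A

Head-to-head results (19 voters):
A vs C: 3+6 = 9 for A, 10 for C — C by 10–9.
A vs F: 2+6 = 8 for A, 11 for F — F by 11–8.
A vs G: A is ranked higher on 3+6 = 9 ballots, G on 10. G wins 10–9.
A vs H: 6 for A, 13 for H — H by 13–6.
C vs F: 1+2+1 = 4 for C, 15 for F — F by 15–4.
C vs G: 1+2+2+3+1 = 9 for C, 10 for G — G by 10–9.
C vs H: C is ranked higher on 1+2+2 = 5 ballots, H on 14. H wins 14–5.
F–G: G 12–7.
F vs H: F preferred on 1+2+3+6 = 12 ballots; F wins 12–7.
G vs H: G wins 13–6.
A is beaten in every head-to-head and is the Condorcet loser.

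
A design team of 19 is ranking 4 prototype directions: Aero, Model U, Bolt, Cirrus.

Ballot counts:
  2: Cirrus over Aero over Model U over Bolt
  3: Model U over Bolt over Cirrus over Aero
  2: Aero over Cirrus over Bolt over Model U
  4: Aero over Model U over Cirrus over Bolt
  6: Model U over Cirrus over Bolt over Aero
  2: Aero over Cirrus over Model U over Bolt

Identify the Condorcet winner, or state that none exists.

none

Check each pair by majority over 19 ballots:
Aero–Model U: Aero 10–9.
Aero–Bolt: Aero 10–9.
Aero–Cirrus: Cirrus 11–8.
Model U vs Bolt: Model U wins 17–2.
Model U vs Cirrus: Model U, 13–6.
Bolt vs Cirrus: Cirrus, 16–3.
No design is unbeaten: Aero loses to Cirrus; Model U loses to Aero; Bolt loses to Aero; Cirrus loses to Model U. In particular Aero → Model U → Cirrus → Aero is a majority cycle — no Condorcet winner exists.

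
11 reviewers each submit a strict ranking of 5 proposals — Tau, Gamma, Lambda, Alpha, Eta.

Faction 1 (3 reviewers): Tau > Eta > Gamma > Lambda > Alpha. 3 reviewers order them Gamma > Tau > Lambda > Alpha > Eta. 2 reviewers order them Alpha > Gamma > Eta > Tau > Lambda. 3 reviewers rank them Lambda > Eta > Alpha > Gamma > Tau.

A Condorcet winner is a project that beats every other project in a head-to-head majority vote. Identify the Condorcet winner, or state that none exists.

none

Head-to-head results (11 reviewers):
Tau vs Gamma: 3 for Tau, 8 for Gamma — Gamma by 8–3.
Tau vs Lambda: 8 to 3, Tau.
Tau vs Alpha: Tau preferred on 3+3 = 6 ballots; Tau wins 6–5.
Tau vs Eta: Tau is ranked higher on 3+3 = 6 ballots, Eta on 5. Tau wins 6–5.
Gamma vs Lambda: 3+3+2 = 8 for Gamma, 3 for Lambda — Gamma by 8–3.
Gamma vs Alpha: Gamma is ranked higher on 3+3 = 6 ballots, Alpha on 5. Gamma wins 6–5.
Gamma vs Eta: Gamma preferred on 3+2 = 5 ballots; Eta wins 6–5.
Lambda vs Alpha: 3+3+3 = 9 for Lambda, 2 for Alpha — Lambda by 9–2.
Lambda vs Eta: 6 to 5, Lambda.
Alpha vs Eta: 3+2 = 5 for Alpha, 6 for Eta — Eta by 6–5.
Every project loses at least once (Tau loses to Gamma; Gamma loses to Eta; Lambda loses to Tau; Alpha loses to Tau; Eta loses to Tau). The majority relation contains the cycle Tau > Eta > Gamma > Tau, so there is no Condorcet winner.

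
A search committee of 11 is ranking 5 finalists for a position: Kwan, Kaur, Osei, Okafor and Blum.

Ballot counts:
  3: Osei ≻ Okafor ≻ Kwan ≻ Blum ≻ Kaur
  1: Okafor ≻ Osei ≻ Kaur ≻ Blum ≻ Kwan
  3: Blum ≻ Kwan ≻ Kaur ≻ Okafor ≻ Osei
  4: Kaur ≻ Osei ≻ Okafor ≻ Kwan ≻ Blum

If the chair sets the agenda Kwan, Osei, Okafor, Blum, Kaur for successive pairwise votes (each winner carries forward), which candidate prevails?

Kaur

Round 1: Kwan vs Osei — 3–8, Osei advances.
Round 2: Osei vs Okafor — 7–4, Osei advances.
Round 3: Osei vs Blum — 8–3, Osei advances.
Round 4: Osei vs Kaur — 4–7, Kaur advances.
Kaur survives the agenda.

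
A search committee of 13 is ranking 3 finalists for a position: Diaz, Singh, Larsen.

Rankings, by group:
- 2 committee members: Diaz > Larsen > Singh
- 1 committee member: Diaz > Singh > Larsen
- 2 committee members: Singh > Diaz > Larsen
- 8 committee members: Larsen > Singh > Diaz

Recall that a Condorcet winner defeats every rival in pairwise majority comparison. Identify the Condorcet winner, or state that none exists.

Larsen

Pairwise majorities:
Diaz vs Singh: Singh, 10–3.
Diaz vs Larsen: Larsen, 8–5.
Singh–Larsen: Larsen 10–3.
Only Larsen has no losses; Larsen is the Condorcet winner.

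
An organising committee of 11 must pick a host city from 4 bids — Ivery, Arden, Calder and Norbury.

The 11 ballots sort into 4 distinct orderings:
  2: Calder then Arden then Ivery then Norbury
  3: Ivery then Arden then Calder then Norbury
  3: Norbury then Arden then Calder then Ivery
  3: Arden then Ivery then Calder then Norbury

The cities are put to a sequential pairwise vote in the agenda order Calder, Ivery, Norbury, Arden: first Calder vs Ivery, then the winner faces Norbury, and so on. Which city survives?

Arden

Round 1: Calder vs Ivery — 5–6, Ivery advances.
Round 2: Ivery vs Norbury — 8–3, Ivery advances.
Round 3: Ivery vs Arden — 3–8, Arden advances.
Arden survives the agenda.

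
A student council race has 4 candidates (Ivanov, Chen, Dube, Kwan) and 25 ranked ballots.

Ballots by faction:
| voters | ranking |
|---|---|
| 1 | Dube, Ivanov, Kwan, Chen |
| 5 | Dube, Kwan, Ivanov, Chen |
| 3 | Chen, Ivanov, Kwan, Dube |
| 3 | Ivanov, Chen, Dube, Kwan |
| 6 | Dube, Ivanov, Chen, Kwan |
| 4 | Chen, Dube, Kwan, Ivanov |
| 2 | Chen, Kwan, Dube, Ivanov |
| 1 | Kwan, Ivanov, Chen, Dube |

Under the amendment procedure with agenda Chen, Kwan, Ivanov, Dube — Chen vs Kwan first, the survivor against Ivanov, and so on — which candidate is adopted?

Round 1: Chen vs Kwan — 18–7, Chen advances.
Round 2: Chen vs Ivanov — 9–16, Ivanov advances.
Round 3: Ivanov vs Dube — 7–18, Dube advances.
The agenda winner is Dube.

Dube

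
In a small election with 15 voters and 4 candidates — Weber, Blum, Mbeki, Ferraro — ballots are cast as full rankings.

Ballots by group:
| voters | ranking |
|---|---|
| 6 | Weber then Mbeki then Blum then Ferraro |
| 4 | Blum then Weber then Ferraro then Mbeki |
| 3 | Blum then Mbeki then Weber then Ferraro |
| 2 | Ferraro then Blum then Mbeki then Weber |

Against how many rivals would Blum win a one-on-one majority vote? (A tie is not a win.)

Blum against each rival (15 voters):
Blum vs Weber: Blum wins 9–6.
Blum vs Mbeki: Blum, 9–6.
Blum vs Ferraro: 6+4+3 = 13 for Blum, 2 for Ferraro — Blum by 13–2.
Blum beats Weber, Mbeki, Ferraro — 3 pairwise wins.

3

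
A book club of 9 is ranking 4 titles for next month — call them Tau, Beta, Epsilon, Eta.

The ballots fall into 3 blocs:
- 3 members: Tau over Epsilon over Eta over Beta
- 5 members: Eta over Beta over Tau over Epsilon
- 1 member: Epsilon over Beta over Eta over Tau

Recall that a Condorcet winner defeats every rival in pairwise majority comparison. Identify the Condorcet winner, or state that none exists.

Pairwise majorities:
Tau–Beta: Beta 6–3.
Tau–Epsilon: Tau 8–1.
Tau vs Eta: Eta, 6–3.
Beta vs Epsilon: Beta, 5–4.
Beta–Eta: Eta 8–1.
Epsilon vs Eta: Eta wins 5–4.
Eta beats each of Tau, Beta, Epsilon — Eta is the Condorcet winner.

Eta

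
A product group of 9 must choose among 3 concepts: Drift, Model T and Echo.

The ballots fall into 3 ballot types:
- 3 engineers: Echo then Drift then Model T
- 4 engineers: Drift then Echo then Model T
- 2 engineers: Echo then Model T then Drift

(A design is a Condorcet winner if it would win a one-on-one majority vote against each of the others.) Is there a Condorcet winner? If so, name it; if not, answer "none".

Pairwise majorities:
Drift vs Model T: Drift is ranked higher on 3+4 = 7 ballots, Model T on 2. Drift wins 7–2.
Drift vs Echo: Drift is ranked higher on 4 ballots, Echo on 5. Echo wins 5–4.
Model T vs Echo: Model T preferred on 0 ballots; Echo wins 9–0.
Echo defeats every rival head-to-head and is the Condorcet winner.

Echo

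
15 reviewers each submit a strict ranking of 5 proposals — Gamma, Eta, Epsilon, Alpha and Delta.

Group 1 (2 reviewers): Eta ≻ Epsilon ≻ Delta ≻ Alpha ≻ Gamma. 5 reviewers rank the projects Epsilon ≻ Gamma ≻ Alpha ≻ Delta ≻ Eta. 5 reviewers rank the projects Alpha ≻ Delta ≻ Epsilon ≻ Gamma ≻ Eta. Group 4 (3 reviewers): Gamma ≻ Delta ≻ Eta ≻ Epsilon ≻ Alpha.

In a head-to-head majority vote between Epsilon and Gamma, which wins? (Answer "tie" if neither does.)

Epsilon

Ballots ranking Epsilon above Gamma: 2 + 5 + 5 = 12.
Ballots ranking Gamma above Epsilon: 15 − 12 = 3.
Epsilon wins the head-to-head 12–3.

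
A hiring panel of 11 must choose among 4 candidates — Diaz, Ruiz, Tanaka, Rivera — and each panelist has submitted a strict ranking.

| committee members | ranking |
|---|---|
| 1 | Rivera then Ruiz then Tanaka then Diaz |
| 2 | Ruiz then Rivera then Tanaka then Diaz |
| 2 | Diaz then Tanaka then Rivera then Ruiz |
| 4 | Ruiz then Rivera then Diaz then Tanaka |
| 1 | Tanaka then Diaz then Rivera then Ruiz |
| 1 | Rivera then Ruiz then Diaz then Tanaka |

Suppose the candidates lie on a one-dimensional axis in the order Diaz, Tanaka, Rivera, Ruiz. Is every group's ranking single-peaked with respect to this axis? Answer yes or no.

Axis positions: Diaz=1, Tanaka=2, Rivera=3, Ruiz=4.
Group 1 (peak Rivera at position 3): ranking walks positions 3-4-2-1, expanding outward from the peak — single-peaked.
Group 2 (peak Ruiz at position 4): ranking walks positions 4-3-2-1, expanding outward from the peak — single-peaked.
Group 3 (peak Diaz at position 1): ranking walks positions 1-2-3-4, expanding outward from the peak — single-peaked.
Group 4: ranking walks positions 4-3-1-2; Diaz is ranked above Tanaka even though Tanaka lies between Diaz and the peak Ruiz on the axis — preferences dip and rise again. Not single-peaked.
Group 5 (peak Tanaka at position 2): ranking walks positions 2-1-3-4, expanding outward from the peak — single-peaked.
Group 6: ranking walks positions 3-4-1-2; Diaz is ranked above Tanaka even though Tanaka lies between Diaz and the peak Rivera on the axis — preferences dip and rise again. Not single-peaked.
Group 4 violates single-peakedness, so the profile is not single-peaked on this axis.

no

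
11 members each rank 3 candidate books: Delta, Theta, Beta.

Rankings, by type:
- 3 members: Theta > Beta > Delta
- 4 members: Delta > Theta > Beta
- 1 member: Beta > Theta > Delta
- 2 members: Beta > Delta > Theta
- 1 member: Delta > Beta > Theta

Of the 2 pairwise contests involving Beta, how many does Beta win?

1

Beta against each rival (11 members):
Beta vs Delta: Beta, 6–5.
Beta vs Theta: Theta, 7–4.
Beta beats Delta; loses to Theta — 1 pairwise win.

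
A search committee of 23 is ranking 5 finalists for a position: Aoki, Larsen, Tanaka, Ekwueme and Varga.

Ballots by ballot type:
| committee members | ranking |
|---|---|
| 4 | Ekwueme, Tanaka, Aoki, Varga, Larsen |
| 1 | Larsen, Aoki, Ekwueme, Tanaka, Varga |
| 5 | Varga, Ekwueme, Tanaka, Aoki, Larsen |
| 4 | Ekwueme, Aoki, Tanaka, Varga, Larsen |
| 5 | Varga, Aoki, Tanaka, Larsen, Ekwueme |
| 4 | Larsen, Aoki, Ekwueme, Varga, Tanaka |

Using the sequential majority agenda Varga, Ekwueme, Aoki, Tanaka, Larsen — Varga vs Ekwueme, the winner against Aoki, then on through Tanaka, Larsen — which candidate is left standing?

Round 1: Varga vs Ekwueme — 10–13, Ekwueme advances.
Round 2: Ekwueme vs Aoki — 13–10, Ekwueme advances.
Round 3: Ekwueme vs Tanaka — 18–5, Ekwueme advances.
Round 4: Ekwueme vs Larsen — 13–10, Ekwueme advances.
Ekwueme survives the agenda.

Ekwueme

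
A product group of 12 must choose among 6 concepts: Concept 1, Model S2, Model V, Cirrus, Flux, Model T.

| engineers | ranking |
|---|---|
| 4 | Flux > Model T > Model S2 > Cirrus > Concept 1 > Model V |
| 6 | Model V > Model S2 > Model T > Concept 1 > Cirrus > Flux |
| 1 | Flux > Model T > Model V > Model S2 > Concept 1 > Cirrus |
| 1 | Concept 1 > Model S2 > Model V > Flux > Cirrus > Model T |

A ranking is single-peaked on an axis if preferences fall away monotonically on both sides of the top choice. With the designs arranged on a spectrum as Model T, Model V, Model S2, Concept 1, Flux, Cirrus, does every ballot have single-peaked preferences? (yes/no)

no

Axis positions: Model T=1, Model V=2, Model S2=3, Concept 1=4, Flux=5, Cirrus=6.
Group 1: ranking walks positions 5-1-3-6-4-2; Model T is ranked above Concept 1 even though Concept 1 lies between Model T and the peak Flux on the axis — preferences dip and rise again. Not single-peaked.
Group 2: ranking walks positions 2-3-1-4-6-5; Cirrus is ranked above Flux even though Flux lies between Cirrus and the peak Model V on the axis — preferences dip and rise again. Not single-peaked.
Group 3: ranking walks positions 5-1-2-3-4-6; Model T is ranked above Concept 1 even though Concept 1 lies between Model T and the peak Flux on the axis — preferences dip and rise again. Not single-peaked.
Group 4 (peak Concept 1 at position 4): ranking walks positions 4-3-2-5-6-1, expanding outward from the peak — single-peaked.
Group 1 violates single-peakedness, so the profile is not single-peaked on this axis.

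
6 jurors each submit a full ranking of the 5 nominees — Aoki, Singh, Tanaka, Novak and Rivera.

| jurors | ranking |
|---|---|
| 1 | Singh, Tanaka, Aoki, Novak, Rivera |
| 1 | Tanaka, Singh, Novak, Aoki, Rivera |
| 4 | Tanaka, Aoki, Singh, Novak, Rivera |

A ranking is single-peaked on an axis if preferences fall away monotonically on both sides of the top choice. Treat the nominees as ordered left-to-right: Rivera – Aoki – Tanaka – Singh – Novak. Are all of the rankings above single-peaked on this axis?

Axis positions: Rivera=1, Aoki=2, Tanaka=3, Singh=4, Novak=5.
Ballot type 1 (peak Singh at position 4): ranking walks positions 4-3-2-5-1, expanding outward from the peak — single-peaked.
Ballot type 2 (peak Tanaka at position 3): ranking walks positions 3-4-5-2-1, expanding outward from the peak — single-peaked.
Ballot type 3 (peak Tanaka at position 3): ranking walks positions 3-2-4-5-1, expanding outward from the peak — single-peaked.
Every ranking is single-peaked on this axis.

yes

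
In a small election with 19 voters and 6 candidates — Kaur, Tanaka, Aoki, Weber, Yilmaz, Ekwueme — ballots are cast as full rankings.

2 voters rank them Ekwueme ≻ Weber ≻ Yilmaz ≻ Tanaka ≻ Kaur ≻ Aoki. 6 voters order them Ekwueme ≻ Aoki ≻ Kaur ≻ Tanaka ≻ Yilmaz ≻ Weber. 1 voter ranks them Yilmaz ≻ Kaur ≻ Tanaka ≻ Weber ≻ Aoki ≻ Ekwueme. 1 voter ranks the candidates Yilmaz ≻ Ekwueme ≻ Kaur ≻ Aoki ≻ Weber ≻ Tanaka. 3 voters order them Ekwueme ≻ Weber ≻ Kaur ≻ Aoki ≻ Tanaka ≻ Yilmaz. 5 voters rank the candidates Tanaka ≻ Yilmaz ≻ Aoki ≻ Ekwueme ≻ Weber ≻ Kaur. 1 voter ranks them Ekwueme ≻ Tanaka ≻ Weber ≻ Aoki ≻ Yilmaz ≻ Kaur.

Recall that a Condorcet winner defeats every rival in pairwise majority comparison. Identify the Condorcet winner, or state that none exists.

Ekwueme

Check each pair by majority over 19 ballots:
Kaur vs Tanaka: Kaur, 11–8.
Kaur vs Aoki: Aoki, 12–7.
Kaur–Weber: Weber 11–8.
Kaur vs Yilmaz: Yilmaz, 10–9.
Kaur–Ekwueme: Ekwueme 18–1.
Tanaka vs Aoki: Aoki, 10–9.
Tanaka vs Weber: Tanaka, 13–6.
Tanaka vs Yilmaz: Tanaka wins 15–4.
Tanaka vs Ekwueme: Ekwueme wins 13–6.
Aoki vs Weber: Aoki, 12–7.
Aoki–Yilmaz: Aoki 10–9.
Aoki vs Ekwueme: Ekwueme wins 13–6.
Weber vs Yilmaz: Yilmaz wins 13–6.
Weber vs Ekwueme: Ekwueme, 18–1.
Yilmaz vs Ekwueme: Ekwueme wins 12–7.
Ekwueme beats each of Kaur, Tanaka, Aoki, Weber, Yilmaz — Ekwueme is the Condorcet winner.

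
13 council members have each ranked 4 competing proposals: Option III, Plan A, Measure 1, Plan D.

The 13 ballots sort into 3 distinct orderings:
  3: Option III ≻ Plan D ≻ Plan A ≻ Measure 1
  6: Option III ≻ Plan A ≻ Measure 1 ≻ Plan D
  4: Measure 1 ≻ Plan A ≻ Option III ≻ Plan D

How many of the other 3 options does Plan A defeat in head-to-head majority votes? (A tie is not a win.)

2

Plan A against each rival (13 council members):
Plan A vs Option III: Option III, 9–4.
Plan A–Measure 1: Plan A 9–4.
Plan A vs Plan D: 10 to 3, Plan A.
Plan A beats Measure 1, Plan D; loses to Option III — 2 pairwise wins.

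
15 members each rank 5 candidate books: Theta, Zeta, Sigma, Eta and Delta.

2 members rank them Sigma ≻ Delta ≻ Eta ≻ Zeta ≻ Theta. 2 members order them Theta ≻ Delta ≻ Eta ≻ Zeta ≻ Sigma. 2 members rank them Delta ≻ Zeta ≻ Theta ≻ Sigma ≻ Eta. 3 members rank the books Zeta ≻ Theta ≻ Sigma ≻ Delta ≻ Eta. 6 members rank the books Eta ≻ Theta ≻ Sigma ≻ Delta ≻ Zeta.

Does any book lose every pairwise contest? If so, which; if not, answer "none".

Head-to-head results (15 members):
Theta vs Zeta: 2+6 = 8 for Theta, 7 for Zeta — Theta by 8–7.
Theta vs Sigma: Theta wins 13–2.
Theta vs Eta: Theta is ranked higher on 2+2+3 = 7 ballots, Eta on 8. Eta wins 8–7.
Theta vs Delta: 2+3+6 = 11 for Theta, 4 for Delta — Theta by 11–4.
Zeta vs Sigma: Sigma, 8–7.
Zeta vs Eta: 5 to 10, Eta.
Zeta vs Delta: Delta wins 12–3.
Sigma vs Eta: 7 to 8, Eta.
Sigma vs Delta: 11 to 4, Sigma.
Eta–Delta: Delta 9–6.
Only Zeta has no wins; Zeta is the Condorcet loser.

Zeta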